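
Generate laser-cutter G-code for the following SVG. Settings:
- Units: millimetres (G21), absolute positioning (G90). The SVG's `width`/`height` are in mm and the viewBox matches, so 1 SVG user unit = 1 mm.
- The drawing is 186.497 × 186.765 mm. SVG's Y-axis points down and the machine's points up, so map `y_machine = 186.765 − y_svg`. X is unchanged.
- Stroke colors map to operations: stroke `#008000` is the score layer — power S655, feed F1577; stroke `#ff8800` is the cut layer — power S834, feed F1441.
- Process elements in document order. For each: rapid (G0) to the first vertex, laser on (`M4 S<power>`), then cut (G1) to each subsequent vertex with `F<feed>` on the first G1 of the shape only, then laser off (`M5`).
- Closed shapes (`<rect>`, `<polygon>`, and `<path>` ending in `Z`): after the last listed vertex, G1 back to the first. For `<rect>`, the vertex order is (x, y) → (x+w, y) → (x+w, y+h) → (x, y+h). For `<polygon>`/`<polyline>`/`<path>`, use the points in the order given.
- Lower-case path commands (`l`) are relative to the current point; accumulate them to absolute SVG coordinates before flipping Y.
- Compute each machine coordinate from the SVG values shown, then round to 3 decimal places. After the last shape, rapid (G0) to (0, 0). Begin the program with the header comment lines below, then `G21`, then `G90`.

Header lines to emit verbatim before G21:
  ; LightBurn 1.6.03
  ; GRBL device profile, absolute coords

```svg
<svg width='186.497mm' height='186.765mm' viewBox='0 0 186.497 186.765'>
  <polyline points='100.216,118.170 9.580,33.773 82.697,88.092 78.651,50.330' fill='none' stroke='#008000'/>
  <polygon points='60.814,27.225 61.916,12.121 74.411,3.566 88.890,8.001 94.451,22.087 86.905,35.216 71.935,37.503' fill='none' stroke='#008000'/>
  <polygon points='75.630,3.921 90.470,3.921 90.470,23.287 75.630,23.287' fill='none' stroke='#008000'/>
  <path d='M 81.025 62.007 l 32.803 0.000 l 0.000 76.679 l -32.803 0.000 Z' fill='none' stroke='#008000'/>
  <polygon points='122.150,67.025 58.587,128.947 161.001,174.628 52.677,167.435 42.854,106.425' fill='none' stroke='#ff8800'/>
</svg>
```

viewBox `0 0 186.497 186.765` with mm width/height → 1 unit = 1 mm. Flip: y_m = 186.765 − y_svg.

**Shape 1** — `<polyline>` open polyline, stroke `#008000` → score (S655, F1577). Machine vertices: (100.216,68.595) → (9.580,152.992) → (82.697,98.673) → (78.651,136.435). Open path.

**Shape 2** — `<polygon>` regular polygon, stroke `#008000` → score (S655, F1577). Machine vertices: (60.814,159.540) → (61.916,174.644) → (74.411,183.199) → (88.890,178.764) → (94.451,164.678) → (86.905,151.549) → (71.935,149.262) → (60.814,159.540). Closed: final G1 returns to the first vertex.

**Shape 3** — `<polygon>` rectangle, stroke `#008000` → score (S655, F1577). Machine vertices: (75.630,182.844) → (90.470,182.844) → (90.470,163.478) → (75.630,163.478) → (75.630,182.844). Closed: final G1 returns to the first vertex.

**Shape 4** — `<path>` rectangle, stroke `#008000` → score (S655, F1577). Machine vertices: (81.025,124.758) → (113.828,124.758) → (113.828,48.079) → (81.025,48.079) → (81.025,124.758). Closed: final G1 returns to the first vertex.

**Shape 5** — `<polygon>` closed polygon, stroke `#ff8800` → cut (S834, F1441). Machine vertices: (122.150,119.740) → (58.587,57.818) → (161.001,12.137) → (52.677,19.330) → (42.854,80.340) → (122.150,119.740). Closed: final G1 returns to the first vertex.

; LightBurn 1.6.03
; GRBL device profile, absolute coords
G21
G90
G0 X100.216 Y68.595
M4 S655
G1 X9.580 Y152.992 F1577
G1 X82.697 Y98.673
G1 X78.651 Y136.435
M5
G0 X60.814 Y159.540
M4 S655
G1 X61.916 Y174.644 F1577
G1 X74.411 Y183.199
G1 X88.890 Y178.764
G1 X94.451 Y164.678
G1 X86.905 Y151.549
G1 X71.935 Y149.262
G1 X60.814 Y159.540
M5
G0 X75.630 Y182.844
M4 S655
G1 X90.470 Y182.844 F1577
G1 X90.470 Y163.478
G1 X75.630 Y163.478
G1 X75.630 Y182.844
M5
G0 X81.025 Y124.758
M4 S655
G1 X113.828 Y124.758 F1577
G1 X113.828 Y48.079
G1 X81.025 Y48.079
G1 X81.025 Y124.758
M5
G0 X122.150 Y119.740
M4 S834
G1 X58.587 Y57.818 F1441
G1 X161.001 Y12.137
G1 X52.677 Y19.330
G1 X42.854 Y80.340
G1 X122.150 Y119.740
M5
G0 X0.000 Y0.000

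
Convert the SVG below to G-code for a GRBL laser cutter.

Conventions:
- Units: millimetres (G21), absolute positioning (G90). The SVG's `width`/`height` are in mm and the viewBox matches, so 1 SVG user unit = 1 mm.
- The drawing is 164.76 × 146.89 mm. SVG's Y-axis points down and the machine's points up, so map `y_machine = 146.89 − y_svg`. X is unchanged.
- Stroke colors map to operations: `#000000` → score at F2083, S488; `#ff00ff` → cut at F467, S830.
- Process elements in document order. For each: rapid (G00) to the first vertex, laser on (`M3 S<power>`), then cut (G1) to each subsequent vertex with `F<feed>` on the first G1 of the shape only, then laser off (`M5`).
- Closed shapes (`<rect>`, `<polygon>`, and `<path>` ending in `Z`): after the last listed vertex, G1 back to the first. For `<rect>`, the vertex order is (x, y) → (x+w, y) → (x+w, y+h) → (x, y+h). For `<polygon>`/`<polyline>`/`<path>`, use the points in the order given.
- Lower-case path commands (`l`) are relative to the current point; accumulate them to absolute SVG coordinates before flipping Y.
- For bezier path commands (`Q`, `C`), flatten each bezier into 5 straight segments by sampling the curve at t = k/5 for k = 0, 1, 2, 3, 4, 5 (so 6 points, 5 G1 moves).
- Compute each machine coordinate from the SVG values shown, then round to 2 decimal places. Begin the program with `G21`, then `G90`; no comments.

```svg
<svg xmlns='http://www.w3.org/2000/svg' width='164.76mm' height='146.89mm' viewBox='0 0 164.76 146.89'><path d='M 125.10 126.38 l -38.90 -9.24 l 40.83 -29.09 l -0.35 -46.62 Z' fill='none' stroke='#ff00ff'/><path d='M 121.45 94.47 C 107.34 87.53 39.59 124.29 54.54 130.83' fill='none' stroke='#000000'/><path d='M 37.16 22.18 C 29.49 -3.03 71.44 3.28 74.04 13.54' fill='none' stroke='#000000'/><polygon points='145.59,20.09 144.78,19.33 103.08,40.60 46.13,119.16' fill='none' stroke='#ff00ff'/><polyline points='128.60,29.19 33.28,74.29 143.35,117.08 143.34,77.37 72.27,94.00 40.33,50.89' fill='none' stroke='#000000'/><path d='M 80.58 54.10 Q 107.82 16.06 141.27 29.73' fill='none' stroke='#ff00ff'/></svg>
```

viewBox `0 0 164.76 146.89` with mm width/height → 1 unit = 1 mm. Flip: y_m = 146.89 − y_svg.

**Shape 1** — `<path>` closed polygon, stroke `#ff00ff` → cut (S830, F467). Machine vertices: (125.10,20.51) → (86.20,29.75) → (127.03,58.84) → (126.68,105.46) → (125.10,20.51). Closed: final G1 returns to the first vertex.

**Shape 2** — `<path>` cubic bezier, stroke `#000000` → score (S488, F2083). Control points (SVG): P0=(121.45,94.47), P1=(107.34,87.53), P2=(39.59,124.29), P3=(54.54,130.83); sampled at t=k/5. Machine vertices: (121.45,52.42) → (107.64,51.93) → (87.50,44.50) → (67.57,33.68) → (54.40,23.02) → (54.54,16.06). Open path.

**Shape 3** — `<path>` cubic bezier, stroke `#000000` → score (S488, F2083). Control points (SVG): P0=(37.16,22.18), P1=(29.49,-3.03), P2=(71.44,3.28), P3=(74.04,13.54); sampled at t=k/5. Machine vertices: (37.16,124.71) → (37.80,136.27) → (46.08,141.60) → (57.73,142.00) → (68.47,138.81) → (74.04,133.35). Open path.

**Shape 4** — `<polygon>` closed polygon, stroke `#ff00ff` → cut (S830, F467). Machine vertices: (145.59,126.80) → (144.78,127.56) → (103.08,106.29) → (46.13,27.73) → (145.59,126.80). Closed: final G1 returns to the first vertex.

**Shape 5** — `<polyline>` open polyline, stroke `#000000` → score (S488, F2083). Machine vertices: (128.60,117.70) → (33.28,72.60) → (143.35,29.81) → (143.34,69.52) → (72.27,52.89) → (40.33,96.00). Open path.

**Shape 6** — `<path>` quadratic bezier, stroke `#ff00ff` → cut (S830, F467). Control points (SVG): P0=(80.58,54.10), P1=(107.82,16.06), P2=(141.27,29.73); sampled at t=k/5. Machine vertices: (80.58,92.79) → (91.72,105.94) → (103.37,114.95) → (115.50,119.82) → (128.14,120.56) → (141.27,117.16). Open path.

G21
G90
G00 X125.10 Y20.51
M3 S830
G1 X86.20 Y29.75 F467
G1 X127.03 Y58.84
G1 X126.68 Y105.46
G1 X125.10 Y20.51
M5
G00 X121.45 Y52.42
M3 S488
G1 X107.64 Y51.93 F2083
G1 X87.50 Y44.50
G1 X67.57 Y33.68
G1 X54.40 Y23.02
G1 X54.54 Y16.06
M5
G00 X37.16 Y124.71
M3 S488
G1 X37.80 Y136.27 F2083
G1 X46.08 Y141.60
G1 X57.73 Y142.00
G1 X68.47 Y138.81
G1 X74.04 Y133.35
M5
G00 X145.59 Y126.80
M3 S830
G1 X144.78 Y127.56 F467
G1 X103.08 Y106.29
G1 X46.13 Y27.73
G1 X145.59 Y126.80
M5
G00 X128.60 Y117.70
M3 S488
G1 X33.28 Y72.60 F2083
G1 X143.35 Y29.81
G1 X143.34 Y69.52
G1 X72.27 Y52.89
G1 X40.33 Y96.00
M5
G00 X80.58 Y92.79
M3 S830
G1 X91.72 Y105.94 F467
G1 X103.37 Y114.95
G1 X115.50 Y119.82
G1 X128.14 Y120.56
G1 X141.27 Y117.16
M5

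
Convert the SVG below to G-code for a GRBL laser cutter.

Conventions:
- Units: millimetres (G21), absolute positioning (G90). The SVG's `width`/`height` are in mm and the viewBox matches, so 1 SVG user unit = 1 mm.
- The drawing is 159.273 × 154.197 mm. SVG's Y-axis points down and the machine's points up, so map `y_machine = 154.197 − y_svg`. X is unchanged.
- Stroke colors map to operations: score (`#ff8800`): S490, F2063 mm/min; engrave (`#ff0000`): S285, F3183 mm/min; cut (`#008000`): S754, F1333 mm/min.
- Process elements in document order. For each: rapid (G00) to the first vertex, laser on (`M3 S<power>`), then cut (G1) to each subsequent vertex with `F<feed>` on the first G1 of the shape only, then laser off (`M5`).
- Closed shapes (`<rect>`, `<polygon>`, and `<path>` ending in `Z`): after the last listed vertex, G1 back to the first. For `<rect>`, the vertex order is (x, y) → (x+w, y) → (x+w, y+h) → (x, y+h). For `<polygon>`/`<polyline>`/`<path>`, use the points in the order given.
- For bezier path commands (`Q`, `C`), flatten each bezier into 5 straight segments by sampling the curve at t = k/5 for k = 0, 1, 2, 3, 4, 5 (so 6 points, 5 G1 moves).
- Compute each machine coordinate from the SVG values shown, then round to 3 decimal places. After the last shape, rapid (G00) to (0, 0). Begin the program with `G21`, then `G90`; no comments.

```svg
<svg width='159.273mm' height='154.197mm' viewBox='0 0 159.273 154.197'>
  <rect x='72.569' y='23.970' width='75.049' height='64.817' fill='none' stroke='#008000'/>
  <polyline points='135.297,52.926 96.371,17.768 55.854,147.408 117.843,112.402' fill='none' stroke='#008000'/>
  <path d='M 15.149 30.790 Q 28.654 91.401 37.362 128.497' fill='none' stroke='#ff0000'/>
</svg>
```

1 u = 1 mm; y_m = 154.197 − y.

[1] `<rect>` rectangle, #008000→cut S754 F1333: (72.569,130.227) → (147.618,130.227) → (147.618,65.410) → (72.569,65.410) → (72.569,130.227) (closed)

[2] `<polyline>` open polyline, #008000→cut S754 F1333: (135.297,101.271) → (96.371,136.429) → (55.854,6.789) → (117.843,41.795)

[3] `<path>` quadratic bezier, #ff0000→engrave S285 F3183: (15.149,123.407) → (20.359,100.103) → (25.185,78.681) → (29.628,59.139) → (33.687,41.479) → (37.362,25.700)

G21
G90
G00 X72.569 Y130.227
M3 S754
G1 X147.618 Y130.227 F1333
G1 X147.618 Y65.410
G1 X72.569 Y65.410
G1 X72.569 Y130.227
M5
G00 X135.297 Y101.271
M3 S754
G1 X96.371 Y136.429 F1333
G1 X55.854 Y6.789
G1 X117.843 Y41.795
M5
G00 X15.149 Y123.407
M3 S285
G1 X20.359 Y100.103 F3183
G1 X25.185 Y78.681
G1 X29.628 Y59.139
G1 X33.687 Y41.479
G1 X37.362 Y25.700
M5
G00 X0.000 Y0.000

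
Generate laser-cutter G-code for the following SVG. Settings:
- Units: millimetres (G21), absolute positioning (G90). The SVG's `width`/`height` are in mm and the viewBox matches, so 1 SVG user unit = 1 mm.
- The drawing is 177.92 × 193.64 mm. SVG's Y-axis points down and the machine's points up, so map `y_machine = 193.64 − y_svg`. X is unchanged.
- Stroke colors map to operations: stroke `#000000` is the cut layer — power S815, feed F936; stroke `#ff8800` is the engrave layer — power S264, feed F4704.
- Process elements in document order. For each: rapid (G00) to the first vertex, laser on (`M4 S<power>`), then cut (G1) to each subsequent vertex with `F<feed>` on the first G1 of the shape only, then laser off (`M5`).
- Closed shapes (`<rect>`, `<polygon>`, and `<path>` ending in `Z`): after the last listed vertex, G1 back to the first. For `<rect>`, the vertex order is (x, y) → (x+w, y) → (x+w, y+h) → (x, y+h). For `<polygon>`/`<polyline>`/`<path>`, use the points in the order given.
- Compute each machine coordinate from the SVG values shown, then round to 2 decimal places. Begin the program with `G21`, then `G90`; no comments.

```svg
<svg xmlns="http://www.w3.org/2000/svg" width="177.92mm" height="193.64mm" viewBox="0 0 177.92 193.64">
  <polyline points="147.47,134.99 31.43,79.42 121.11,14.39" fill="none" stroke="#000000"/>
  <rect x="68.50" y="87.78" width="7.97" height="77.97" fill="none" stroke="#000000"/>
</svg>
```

G21
G90
G00 X147.47 Y58.65
M4 S815
G1 X31.43 Y114.22 F936
G1 X121.11 Y179.25
M5
G00 X68.50 Y105.86
M4 S815
G1 X76.47 Y105.86 F936
G1 X76.47 Y27.89
G1 X68.50 Y27.89
G1 X68.50 Y105.86
M5

Since the viewBox matches the mm dimensions, user units are millimetres directly. The only transform is the Y-flip y_m = 193.64 − y_svg.

Shape 1 is a open polyline drawn with `<polyline>`. Its stroke #000000 means cut at S815, F936. After flipping Y the toolpath is (147.47,58.65) → (31.43,114.22) → (121.11,179.25).

Shape 2 is a rectangle drawn with `<rect>`. Its stroke #000000 means cut at S815, F936. After flipping Y the toolpath is (68.50,105.86) → (76.47,105.86) → (76.47,27.89) → (68.50,27.89) → (68.50,105.86), returning to the start.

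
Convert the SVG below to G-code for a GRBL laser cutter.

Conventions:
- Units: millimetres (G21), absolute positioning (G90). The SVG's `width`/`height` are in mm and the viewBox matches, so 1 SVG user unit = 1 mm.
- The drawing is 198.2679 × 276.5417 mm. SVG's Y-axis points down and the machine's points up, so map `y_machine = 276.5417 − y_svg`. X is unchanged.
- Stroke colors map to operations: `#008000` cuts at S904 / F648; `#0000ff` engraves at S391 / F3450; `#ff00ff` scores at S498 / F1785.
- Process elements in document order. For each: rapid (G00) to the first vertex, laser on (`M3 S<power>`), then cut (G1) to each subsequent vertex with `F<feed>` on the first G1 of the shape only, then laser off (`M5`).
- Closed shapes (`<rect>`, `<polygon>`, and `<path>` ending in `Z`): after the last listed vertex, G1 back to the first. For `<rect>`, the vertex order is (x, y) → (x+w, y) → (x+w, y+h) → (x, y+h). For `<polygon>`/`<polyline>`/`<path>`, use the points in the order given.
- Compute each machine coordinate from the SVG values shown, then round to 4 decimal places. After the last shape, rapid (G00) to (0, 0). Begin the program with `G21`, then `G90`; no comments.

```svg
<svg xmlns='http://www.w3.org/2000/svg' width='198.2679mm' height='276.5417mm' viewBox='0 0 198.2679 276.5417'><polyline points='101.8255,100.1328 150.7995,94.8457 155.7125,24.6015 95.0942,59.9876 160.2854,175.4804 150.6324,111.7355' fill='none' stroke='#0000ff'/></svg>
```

Since the viewBox matches the mm dimensions, user units are millimetres directly. The only transform is the Y-flip y_m = 276.5417 − y_svg.

Shape 1 is a open polyline drawn with `<polyline>`. Its stroke #0000ff means engrave at S391, F3450. After flipping Y the toolpath is (101.8255,176.4089) → (150.7995,181.6960) → (155.7125,251.9402) → (95.0942,216.5541) → (160.2854,101.0613) → (150.6324,164.8062).

G21
G90
G00 X101.8255 Y176.4089
M3 S391
G1 X150.7995 Y181.6960 F3450
G1 X155.7125 Y251.9402
G1 X95.0942 Y216.5541
G1 X160.2854 Y101.0613
G1 X150.6324 Y164.8062
M5
G00 X0.0000 Y0.0000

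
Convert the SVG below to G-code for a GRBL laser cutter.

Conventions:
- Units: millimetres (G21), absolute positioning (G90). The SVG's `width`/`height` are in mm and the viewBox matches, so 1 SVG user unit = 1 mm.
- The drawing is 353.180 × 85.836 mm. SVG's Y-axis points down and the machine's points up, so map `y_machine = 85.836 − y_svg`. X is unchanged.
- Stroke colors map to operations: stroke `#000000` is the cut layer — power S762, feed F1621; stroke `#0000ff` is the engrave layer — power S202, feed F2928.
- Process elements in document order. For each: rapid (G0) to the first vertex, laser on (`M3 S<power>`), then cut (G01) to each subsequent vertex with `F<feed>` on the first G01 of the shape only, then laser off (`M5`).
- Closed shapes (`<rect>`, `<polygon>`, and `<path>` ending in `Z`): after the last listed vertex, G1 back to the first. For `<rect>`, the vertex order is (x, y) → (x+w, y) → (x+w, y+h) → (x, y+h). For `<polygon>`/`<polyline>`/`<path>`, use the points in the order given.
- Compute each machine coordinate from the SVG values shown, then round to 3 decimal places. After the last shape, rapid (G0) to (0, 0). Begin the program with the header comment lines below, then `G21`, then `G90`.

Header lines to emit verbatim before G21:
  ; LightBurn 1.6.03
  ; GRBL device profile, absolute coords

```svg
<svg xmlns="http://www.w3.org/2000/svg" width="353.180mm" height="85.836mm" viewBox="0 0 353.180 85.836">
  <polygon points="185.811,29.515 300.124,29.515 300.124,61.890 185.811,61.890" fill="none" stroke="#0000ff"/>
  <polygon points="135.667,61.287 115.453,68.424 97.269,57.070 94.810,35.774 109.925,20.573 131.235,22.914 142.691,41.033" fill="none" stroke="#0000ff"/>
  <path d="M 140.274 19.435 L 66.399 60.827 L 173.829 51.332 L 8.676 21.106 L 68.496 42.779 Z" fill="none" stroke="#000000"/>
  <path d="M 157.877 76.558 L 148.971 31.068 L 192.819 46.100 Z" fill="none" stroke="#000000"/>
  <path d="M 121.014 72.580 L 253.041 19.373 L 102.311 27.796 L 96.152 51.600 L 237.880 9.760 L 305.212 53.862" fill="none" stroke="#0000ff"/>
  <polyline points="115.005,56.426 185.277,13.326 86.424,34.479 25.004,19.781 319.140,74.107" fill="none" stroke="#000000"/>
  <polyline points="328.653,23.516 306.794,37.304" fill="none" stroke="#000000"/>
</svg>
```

Since the viewBox matches the mm dimensions, user units are millimetres directly. The only transform is the Y-flip y_m = 85.836 − y_svg.

Shape 1 is a rectangle drawn with `<polygon>`. Its stroke #0000ff means engrave at S202, F2928. After flipping Y the toolpath is (185.811,56.321) → (300.124,56.321) → (300.124,23.946) → (185.811,23.946) → (185.811,56.321), returning to the start.

Shape 2 is a regular polygon drawn with `<polygon>`. Its stroke #0000ff means engrave at S202, F2928. After flipping Y the toolpath is (135.667,24.549) → (115.453,17.412) → (97.269,28.766) → (94.810,50.062) → (109.925,65.263) → (131.235,62.922) → (142.691,44.803) → (135.667,24.549), returning to the start.

Shape 3 is a closed polygon drawn with `<path>`. Its stroke #000000 means cut at S762, F1621. After flipping Y the toolpath is (140.274,66.401) → (66.399,25.009) → (173.829,34.504) → (8.676,64.730) → (68.496,43.057) → (140.274,66.401), returning to the start.

Shape 4 is a regular polygon drawn with `<path>`. Its stroke #000000 means cut at S762, F1621. After flipping Y the toolpath is (157.877,9.278) → (148.971,54.768) → (192.819,39.736) → (157.877,9.278), returning to the start.

Shape 5 is a open polyline drawn with `<path>`. Its stroke #0000ff means engrave at S202, F2928. After flipping Y the toolpath is (121.014,13.256) → (253.041,66.463) → (102.311,58.040) → (96.152,34.236) → (237.880,76.076) → (305.212,31.974).

Shape 6 is a open polyline drawn with `<polyline>`. Its stroke #000000 means cut at S762, F1621. After flipping Y the toolpath is (115.005,29.410) → (185.277,72.510) → (86.424,51.357) → (25.004,66.055) → (319.140,11.729).

Shape 7 is a line segment drawn with `<polyline>`. Its stroke #000000 means cut at S762, F1621. After flipping Y the toolpath is (328.653,62.320) → (306.794,48.532).

; LightBurn 1.6.03
; GRBL device profile, absolute coords
G21
G90
G0 X185.811 Y56.321
M3 S202
G01 X300.124 Y56.321 F2928
G01 X300.124 Y23.946
G01 X185.811 Y23.946
G01 X185.811 Y56.321
M5
G0 X135.667 Y24.549
M3 S202
G01 X115.453 Y17.412 F2928
G01 X97.269 Y28.766
G01 X94.810 Y50.062
G01 X109.925 Y65.263
G01 X131.235 Y62.922
G01 X142.691 Y44.803
G01 X135.667 Y24.549
M5
G0 X140.274 Y66.401
M3 S762
G01 X66.399 Y25.009 F1621
G01 X173.829 Y34.504
G01 X8.676 Y64.730
G01 X68.496 Y43.057
G01 X140.274 Y66.401
M5
G0 X157.877 Y9.278
M3 S762
G01 X148.971 Y54.768 F1621
G01 X192.819 Y39.736
G01 X157.877 Y9.278
M5
G0 X121.014 Y13.256
M3 S202
G01 X253.041 Y66.463 F2928
G01 X102.311 Y58.040
G01 X96.152 Y34.236
G01 X237.880 Y76.076
G01 X305.212 Y31.974
M5
G0 X115.005 Y29.410
M3 S762
G01 X185.277 Y72.510 F1621
G01 X86.424 Y51.357
G01 X25.004 Y66.055
G01 X319.140 Y11.729
M5
G0 X328.653 Y62.320
M3 S762
G01 X306.794 Y48.532 F1621
M5
G0 X0.000 Y0.000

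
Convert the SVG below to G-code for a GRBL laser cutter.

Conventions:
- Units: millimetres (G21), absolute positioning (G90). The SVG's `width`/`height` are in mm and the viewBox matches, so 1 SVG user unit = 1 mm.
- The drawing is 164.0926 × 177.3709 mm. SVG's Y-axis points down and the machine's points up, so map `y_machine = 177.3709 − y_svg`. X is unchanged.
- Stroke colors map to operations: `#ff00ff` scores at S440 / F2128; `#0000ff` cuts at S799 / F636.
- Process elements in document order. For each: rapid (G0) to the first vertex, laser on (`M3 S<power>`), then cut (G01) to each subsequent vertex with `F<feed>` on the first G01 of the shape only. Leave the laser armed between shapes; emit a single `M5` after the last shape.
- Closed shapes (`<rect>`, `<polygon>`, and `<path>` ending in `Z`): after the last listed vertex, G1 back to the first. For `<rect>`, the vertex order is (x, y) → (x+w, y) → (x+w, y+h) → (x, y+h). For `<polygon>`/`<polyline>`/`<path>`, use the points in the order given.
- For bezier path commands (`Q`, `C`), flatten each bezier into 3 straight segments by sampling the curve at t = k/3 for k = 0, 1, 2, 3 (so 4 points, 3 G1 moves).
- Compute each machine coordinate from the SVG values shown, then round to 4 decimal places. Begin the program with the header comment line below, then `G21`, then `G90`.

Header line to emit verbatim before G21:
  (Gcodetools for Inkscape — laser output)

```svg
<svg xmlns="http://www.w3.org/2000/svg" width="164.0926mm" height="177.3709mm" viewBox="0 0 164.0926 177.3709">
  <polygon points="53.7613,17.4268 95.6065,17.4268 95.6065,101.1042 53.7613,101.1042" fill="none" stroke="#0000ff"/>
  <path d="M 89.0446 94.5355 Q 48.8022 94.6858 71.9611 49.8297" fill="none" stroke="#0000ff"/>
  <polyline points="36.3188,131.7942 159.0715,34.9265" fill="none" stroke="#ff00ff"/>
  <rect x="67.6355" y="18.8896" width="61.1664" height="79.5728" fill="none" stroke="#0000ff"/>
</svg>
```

(Gcodetools for Inkscape — laser output)
G21
G90
G0 X53.7613 Y159.9441
M3 S799
G01 X95.6065 Y159.9441 F636
G01 X95.6065 Y76.2667
G01 X53.7613 Y76.2667
G01 X53.7613 Y159.9441
G0 X89.0446 Y82.8354
M3 S799
G01 X69.2609 Y87.7359 F636
G01 X63.5664 Y102.6378
G01 X71.9611 Y127.5412
G0 X36.3188 Y45.5767
M3 S440
G01 X159.0715 Y142.4444 F2128
G0 X67.6355 Y158.4813
M3 S799
G01 X128.8019 Y158.4813 F636
G01 X128.8019 Y78.9085
G01 X67.6355 Y78.9085
G01 X67.6355 Y158.4813
M5

1 u = 1 mm; y_m = 177.3709 − y.

[1] `<polygon>` rectangle, #0000ff→cut S799 F636: (53.7613,159.9441) → (95.6065,159.9441) → (95.6065,76.2667) → (53.7613,76.2667) → (53.7613,159.9441) (closed)

[2] `<path>` quadratic bezier, #0000ff→cut S799 F636: (89.0446,82.8354) → (69.2609,87.7359) → (63.5664,102.6378) → (71.9611,127.5412)

[3] `<polyline>` line segment, #ff00ff→score S440 F2128: (36.3188,45.5767) → (159.0715,142.4444)

[4] `<rect>` rectangle, #0000ff→cut S799 F636: (67.6355,158.4813) → (128.8019,158.4813) → (128.8019,78.9085) → (67.6355,78.9085) → (67.6355,158.4813) (closed)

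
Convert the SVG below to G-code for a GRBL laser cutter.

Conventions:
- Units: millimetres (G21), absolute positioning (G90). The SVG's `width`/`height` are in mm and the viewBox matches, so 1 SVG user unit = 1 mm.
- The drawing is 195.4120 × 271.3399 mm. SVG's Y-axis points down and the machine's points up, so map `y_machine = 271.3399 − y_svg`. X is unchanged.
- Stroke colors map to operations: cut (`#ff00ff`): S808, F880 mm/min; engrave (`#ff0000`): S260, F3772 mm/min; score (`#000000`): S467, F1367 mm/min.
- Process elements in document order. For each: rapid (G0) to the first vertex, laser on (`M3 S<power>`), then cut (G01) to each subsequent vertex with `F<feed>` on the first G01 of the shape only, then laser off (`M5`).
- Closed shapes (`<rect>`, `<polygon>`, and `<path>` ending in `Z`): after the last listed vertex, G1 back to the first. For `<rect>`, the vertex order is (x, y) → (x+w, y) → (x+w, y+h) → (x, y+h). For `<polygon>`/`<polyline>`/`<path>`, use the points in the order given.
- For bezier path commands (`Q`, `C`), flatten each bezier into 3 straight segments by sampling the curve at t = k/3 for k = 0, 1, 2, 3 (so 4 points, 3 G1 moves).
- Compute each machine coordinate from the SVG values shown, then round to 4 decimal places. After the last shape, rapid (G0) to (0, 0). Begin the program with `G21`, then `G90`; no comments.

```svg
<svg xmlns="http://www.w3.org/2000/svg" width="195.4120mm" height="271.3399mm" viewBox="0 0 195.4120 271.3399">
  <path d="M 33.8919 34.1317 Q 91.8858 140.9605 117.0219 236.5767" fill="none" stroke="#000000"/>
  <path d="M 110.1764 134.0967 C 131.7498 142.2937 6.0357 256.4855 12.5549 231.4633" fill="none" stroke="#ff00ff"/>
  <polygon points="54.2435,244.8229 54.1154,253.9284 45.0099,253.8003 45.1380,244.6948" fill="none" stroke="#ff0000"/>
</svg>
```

viewBox `0 0 195.4120 271.3399` with mm width/height → 1 unit = 1 mm. Flip: y_m = 271.3399 − y_svg.

**Shape 1** — `<path>` quadratic bezier, stroke `#000000` → score (S467, F1367). Control points (SVG): P0=(33.8919,34.1317), P1=(91.8858,140.9605), P2=(117.0219,236.5767); sampled at t=k/3. Machine vertices: (33.8919,237.2082) → (68.9036,167.2348) → (96.6136,99.7532) → (117.0219,34.7632). Open path.

**Shape 2** — `<path>` cubic bezier, stroke `#ff00ff` → cut (S808, F880). Control points (SVG): P0=(110.1764,134.0967), P1=(131.7498,142.2937), P2=(6.0357,256.4855), P3=(12.5549,231.4633); sampled at t=k/3. Machine vertices: (110.1764,137.2432) → (93.0066,102.7964) → (39.7608,52.1773) → (12.5549,39.8766). Open path.

**Shape 3** — `<polygon>` regular polygon, stroke `#ff0000` → engrave (S260, F3772). Machine vertices: (54.2435,26.5170) → (54.1154,17.4115) → (45.0099,17.5396) → (45.1380,26.6451) → (54.2435,26.5170). Closed: final G1 returns to the first vertex.

G21
G90
G0 X33.8919 Y237.2082
M3 S467
G01 X68.9036 Y167.2348 F1367
G01 X96.6136 Y99.7532
G01 X117.0219 Y34.7632
M5
G0 X110.1764 Y137.2432
M3 S808
G01 X93.0066 Y102.7964 F880
G01 X39.7608 Y52.1773
G01 X12.5549 Y39.8766
M5
G0 X54.2435 Y26.5170
M3 S260
G01 X54.1154 Y17.4115 F3772
G01 X45.0099 Y17.5396
G01 X45.1380 Y26.6451
G01 X54.2435 Y26.5170
M5
G0 X0.0000 Y0.0000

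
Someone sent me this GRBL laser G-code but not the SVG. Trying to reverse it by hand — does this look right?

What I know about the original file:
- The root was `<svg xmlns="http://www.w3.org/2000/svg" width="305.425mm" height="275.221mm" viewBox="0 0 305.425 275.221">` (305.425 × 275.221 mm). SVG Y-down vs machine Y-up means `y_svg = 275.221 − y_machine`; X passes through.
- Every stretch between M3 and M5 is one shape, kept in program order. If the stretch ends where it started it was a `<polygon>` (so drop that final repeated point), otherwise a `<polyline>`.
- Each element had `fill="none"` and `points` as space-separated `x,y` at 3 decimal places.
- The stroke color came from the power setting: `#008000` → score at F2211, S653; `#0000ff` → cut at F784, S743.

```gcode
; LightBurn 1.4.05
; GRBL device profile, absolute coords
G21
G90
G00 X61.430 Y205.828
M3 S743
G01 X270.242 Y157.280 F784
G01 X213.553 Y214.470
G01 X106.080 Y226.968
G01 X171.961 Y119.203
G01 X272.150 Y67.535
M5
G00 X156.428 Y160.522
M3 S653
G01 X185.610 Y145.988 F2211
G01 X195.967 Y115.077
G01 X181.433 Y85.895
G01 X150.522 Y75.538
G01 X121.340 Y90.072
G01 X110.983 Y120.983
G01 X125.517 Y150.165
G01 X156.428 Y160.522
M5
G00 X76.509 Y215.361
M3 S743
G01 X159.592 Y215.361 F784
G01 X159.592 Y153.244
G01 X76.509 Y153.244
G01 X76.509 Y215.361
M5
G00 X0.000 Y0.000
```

Machine Y-up, SVG Y-down with viewBox height 275.221, so y_svg = 275.221 − y_machine; X carries over.

Run 1: the run's S743 means `#0000ff` (cut). The run is open, so emit a `<polyline>` with points (Y-flipped): 61.430,69.393 270.242,117.941 213.553,60.751 106.080,48.253 171.961,156.018 272.150,207.686.

Run 2: S653 ⇒ score layer `#008000`. The run returns to its start, so emit a `<polygon>` with points (Y-flipped): 156.428,114.699 185.610,129.233 195.967,160.144 181.433,189.326 150.522,199.683 121.340,185.149 110.983,154.238 125.517,125.056.

Run 3: the run's S743 means `#0000ff` (cut). The run returns to its start, so emit a `<polygon>` with points (Y-flipped): 76.509,59.860 159.592,59.860 159.592,121.977 76.509,121.977.

<svg xmlns="http://www.w3.org/2000/svg" width="305.425mm" height="275.221mm" viewBox="0 0 305.425 275.221">
  <polyline points="61.430,69.393 270.242,117.941 213.553,60.751 106.080,48.253 171.961,156.018 272.150,207.686" fill="none" stroke="#0000ff"/>
  <polygon points="156.428,114.699 185.610,129.233 195.967,160.144 181.433,189.326 150.522,199.683 121.340,185.149 110.983,154.238 125.517,125.056" fill="none" stroke="#008000"/>
  <polygon points="76.509,59.860 159.592,59.860 159.592,121.977 76.509,121.977" fill="none" stroke="#0000ff"/>
</svg>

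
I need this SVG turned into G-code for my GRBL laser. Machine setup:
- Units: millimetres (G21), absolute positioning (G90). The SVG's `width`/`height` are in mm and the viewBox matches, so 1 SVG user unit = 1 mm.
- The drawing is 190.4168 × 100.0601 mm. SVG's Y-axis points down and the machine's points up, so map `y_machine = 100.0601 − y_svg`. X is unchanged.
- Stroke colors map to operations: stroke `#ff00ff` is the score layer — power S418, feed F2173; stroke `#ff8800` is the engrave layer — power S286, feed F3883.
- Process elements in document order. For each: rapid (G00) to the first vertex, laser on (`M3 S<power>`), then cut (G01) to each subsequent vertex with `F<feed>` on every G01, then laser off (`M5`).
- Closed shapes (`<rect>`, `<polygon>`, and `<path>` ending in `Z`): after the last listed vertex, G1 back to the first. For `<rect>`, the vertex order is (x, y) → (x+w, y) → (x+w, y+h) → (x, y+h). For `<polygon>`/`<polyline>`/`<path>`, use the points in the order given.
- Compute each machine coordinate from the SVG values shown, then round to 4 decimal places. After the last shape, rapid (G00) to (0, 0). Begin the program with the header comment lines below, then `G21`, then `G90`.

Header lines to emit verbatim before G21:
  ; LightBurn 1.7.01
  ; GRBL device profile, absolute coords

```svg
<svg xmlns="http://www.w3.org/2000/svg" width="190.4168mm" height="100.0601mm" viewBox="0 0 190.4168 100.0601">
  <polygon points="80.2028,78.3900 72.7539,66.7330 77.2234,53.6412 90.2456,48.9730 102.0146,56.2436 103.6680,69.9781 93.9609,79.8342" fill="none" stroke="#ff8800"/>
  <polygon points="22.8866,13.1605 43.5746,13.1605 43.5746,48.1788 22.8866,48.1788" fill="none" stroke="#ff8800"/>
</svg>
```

Since the viewBox matches the mm dimensions, user units are millimetres directly. The only transform is the Y-flip y_m = 100.0601 − y_svg.

Shape 1 is a regular polygon drawn with `<polygon>`. Its stroke #ff8800 means engrave at S286, F3883. After flipping Y the toolpath is (80.2028,21.6701) → (72.7539,33.3271) → (77.2234,46.4189) → (90.2456,51.0871) → (102.0146,43.8165) → (103.6680,30.0820) → (93.9609,20.2259) → (80.2028,21.6701), returning to the start.

Shape 2 is a rectangle drawn with `<polygon>`. Its stroke #ff8800 means engrave at S286, F3883. After flipping Y the toolpath is (22.8866,86.8996) → (43.5746,86.8996) → (43.5746,51.8813) → (22.8866,51.8813) → (22.8866,86.8996), returning to the start.

; LightBurn 1.7.01
; GRBL device profile, absolute coords
G21
G90
G00 X80.2028 Y21.6701
M3 S286
G01 X72.7539 Y33.3271 F3883
G01 X77.2234 Y46.4189 F3883
G01 X90.2456 Y51.0871 F3883
G01 X102.0146 Y43.8165 F3883
G01 X103.6680 Y30.0820 F3883
G01 X93.9609 Y20.2259 F3883
G01 X80.2028 Y21.6701 F3883
M5
G00 X22.8866 Y86.8996
M3 S286
G01 X43.5746 Y86.8996 F3883
G01 X43.5746 Y51.8813 F3883
G01 X22.8866 Y51.8813 F3883
G01 X22.8866 Y86.8996 F3883
M5
G00 X0.0000 Y0.0000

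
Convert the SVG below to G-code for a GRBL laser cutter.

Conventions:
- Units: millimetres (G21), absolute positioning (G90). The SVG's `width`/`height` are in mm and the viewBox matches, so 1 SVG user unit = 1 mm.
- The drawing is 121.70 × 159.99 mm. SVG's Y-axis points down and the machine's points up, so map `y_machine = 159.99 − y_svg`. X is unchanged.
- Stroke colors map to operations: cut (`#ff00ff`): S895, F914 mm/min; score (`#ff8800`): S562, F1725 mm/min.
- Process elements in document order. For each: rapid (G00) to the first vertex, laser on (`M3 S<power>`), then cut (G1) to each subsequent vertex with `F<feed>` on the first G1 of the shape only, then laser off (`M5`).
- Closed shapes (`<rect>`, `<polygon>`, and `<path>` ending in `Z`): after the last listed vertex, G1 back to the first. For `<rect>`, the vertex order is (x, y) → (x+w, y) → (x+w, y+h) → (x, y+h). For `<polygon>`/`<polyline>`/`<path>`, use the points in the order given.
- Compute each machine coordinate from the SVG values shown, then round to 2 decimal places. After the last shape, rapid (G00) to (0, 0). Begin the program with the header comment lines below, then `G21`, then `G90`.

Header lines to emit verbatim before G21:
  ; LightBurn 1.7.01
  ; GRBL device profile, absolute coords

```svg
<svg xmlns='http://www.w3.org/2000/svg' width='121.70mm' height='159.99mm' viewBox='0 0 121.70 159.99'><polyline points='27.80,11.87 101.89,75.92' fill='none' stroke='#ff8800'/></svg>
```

viewBox `0 0 121.70 159.99` with mm width/height → 1 unit = 1 mm. Flip: y_m = 159.99 − y_svg.

**Shape 1** — `<polyline>` line segment, stroke `#ff8800` → score (S562, F1725). Machine vertices: (27.80,148.12) → (101.89,84.07). Open path.

; LightBurn 1.7.01
; GRBL device profile, absolute coords
G21
G90
G00 X27.80 Y148.12
M3 S562
G1 X101.89 Y84.07 F1725
M5
G00 X0.00 Y0.00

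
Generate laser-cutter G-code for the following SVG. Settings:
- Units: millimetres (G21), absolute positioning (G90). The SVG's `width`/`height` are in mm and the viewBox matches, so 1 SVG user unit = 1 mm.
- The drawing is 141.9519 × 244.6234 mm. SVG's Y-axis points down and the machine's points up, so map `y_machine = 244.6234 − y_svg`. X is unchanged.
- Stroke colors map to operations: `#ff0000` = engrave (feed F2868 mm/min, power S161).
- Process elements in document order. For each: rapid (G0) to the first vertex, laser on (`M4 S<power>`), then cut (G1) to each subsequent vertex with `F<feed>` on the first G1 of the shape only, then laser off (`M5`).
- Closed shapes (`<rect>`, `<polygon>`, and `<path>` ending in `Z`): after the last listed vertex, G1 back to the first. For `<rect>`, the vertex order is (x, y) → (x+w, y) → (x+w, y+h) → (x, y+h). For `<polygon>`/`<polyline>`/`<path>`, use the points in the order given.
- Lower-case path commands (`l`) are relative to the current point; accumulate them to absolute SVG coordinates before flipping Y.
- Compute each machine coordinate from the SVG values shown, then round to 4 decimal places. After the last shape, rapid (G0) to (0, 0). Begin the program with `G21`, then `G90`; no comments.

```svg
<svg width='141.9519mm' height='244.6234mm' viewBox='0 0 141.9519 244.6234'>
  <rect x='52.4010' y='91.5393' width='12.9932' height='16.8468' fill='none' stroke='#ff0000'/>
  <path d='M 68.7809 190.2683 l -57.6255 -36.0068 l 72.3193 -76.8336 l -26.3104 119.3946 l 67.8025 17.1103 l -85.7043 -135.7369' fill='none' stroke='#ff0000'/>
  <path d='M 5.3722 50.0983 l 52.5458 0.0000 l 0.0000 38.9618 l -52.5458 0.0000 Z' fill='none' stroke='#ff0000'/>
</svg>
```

1 u = 1 mm; y_m = 244.6234 − y.

[1] `<rect>` rectangle, #ff0000→engrave S161 F2868: (52.4010,153.0841) → (65.3942,153.0841) → (65.3942,136.2373) → (52.4010,136.2373) → (52.4010,153.0841) (closed)

[2] `<path>` open polyline, #ff0000→engrave S161 F2868: (68.7809,54.3551) → (11.1554,90.3619) → (83.4747,167.1955) → (57.1643,47.8009) → (124.9668,30.6906) → (39.2625,166.4275)

[3] `<path>` rectangle, #ff0000→engrave S161 F2868: (5.3722,194.5251) → (57.9180,194.5251) → (57.9180,155.5633) → (5.3722,155.5633) → (5.3722,194.5251) (closed)

G21
G90
G0 X52.4010 Y153.0841
M4 S161
G1 X65.3942 Y153.0841 F2868
G1 X65.3942 Y136.2373
G1 X52.4010 Y136.2373
G1 X52.4010 Y153.0841
M5
G0 X68.7809 Y54.3551
M4 S161
G1 X11.1554 Y90.3619 F2868
G1 X83.4747 Y167.1955
G1 X57.1643 Y47.8009
G1 X124.9668 Y30.6906
G1 X39.2625 Y166.4275
M5
G0 X5.3722 Y194.5251
M4 S161
G1 X57.9180 Y194.5251 F2868
G1 X57.9180 Y155.5633
G1 X5.3722 Y155.5633
G1 X5.3722 Y194.5251
M5
G0 X0.0000 Y0.0000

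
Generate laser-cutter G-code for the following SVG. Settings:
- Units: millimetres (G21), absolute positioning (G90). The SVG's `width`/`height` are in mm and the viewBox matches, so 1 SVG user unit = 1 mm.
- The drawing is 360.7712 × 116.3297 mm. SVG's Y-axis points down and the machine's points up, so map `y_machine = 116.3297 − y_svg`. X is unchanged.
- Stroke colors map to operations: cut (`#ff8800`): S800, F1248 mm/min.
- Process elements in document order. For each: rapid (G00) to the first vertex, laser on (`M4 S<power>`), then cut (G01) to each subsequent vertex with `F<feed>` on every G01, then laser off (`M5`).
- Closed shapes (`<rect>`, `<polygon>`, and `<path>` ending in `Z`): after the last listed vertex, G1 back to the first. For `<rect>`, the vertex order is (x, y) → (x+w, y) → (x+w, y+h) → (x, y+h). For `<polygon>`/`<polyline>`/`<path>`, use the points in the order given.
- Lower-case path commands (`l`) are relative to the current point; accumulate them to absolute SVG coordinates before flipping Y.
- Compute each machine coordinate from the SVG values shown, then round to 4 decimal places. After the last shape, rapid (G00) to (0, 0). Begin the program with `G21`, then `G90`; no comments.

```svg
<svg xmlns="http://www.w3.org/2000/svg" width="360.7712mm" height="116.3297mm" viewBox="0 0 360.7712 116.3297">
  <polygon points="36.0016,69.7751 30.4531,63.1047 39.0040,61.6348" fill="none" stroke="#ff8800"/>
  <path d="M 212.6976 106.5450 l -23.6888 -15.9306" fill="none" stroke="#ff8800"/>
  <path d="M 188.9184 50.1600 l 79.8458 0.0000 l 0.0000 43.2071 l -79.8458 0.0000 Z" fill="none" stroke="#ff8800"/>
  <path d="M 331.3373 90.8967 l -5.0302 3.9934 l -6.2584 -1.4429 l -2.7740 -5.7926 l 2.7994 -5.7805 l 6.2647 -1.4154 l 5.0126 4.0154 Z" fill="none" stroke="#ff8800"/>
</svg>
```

viewBox `0 0 360.7712 116.3297` with mm width/height → 1 unit = 1 mm. Flip: y_m = 116.3297 − y_svg.

**Shape 1** — `<polygon>` regular polygon, stroke `#ff8800` → cut (S800, F1248). Machine vertices: (36.0016,46.5546) → (30.4531,53.2250) → (39.0040,54.6949) → (36.0016,46.5546). Closed: final G1 returns to the first vertex.

**Shape 2** — `<path>` line segment, stroke `#ff8800` → cut (S800, F1248). Machine vertices: (212.6976,9.7847) → (189.0088,25.7153). Open path.

**Shape 3** — `<path>` rectangle, stroke `#ff8800` → cut (S800, F1248). Machine vertices: (188.9184,66.1697) → (268.7642,66.1697) → (268.7642,22.9626) → (188.9184,22.9626) → (188.9184,66.1697). Closed: final G1 returns to the first vertex.

**Shape 4** — `<path>` regular polygon, stroke `#ff8800` → cut (S800, F1248). Machine vertices: (331.3373,25.4330) → (326.3071,21.4396) → (320.0487,22.8825) → (317.2747,28.6751) → (320.0741,34.4556) → (326.3388,35.8710) → (331.3514,31.8556) → (331.3373,25.4330). Closed: final G1 returns to the first vertex.

G21
G90
G00 X36.0016 Y46.5546
M4 S800
G01 X30.4531 Y53.2250 F1248
G01 X39.0040 Y54.6949 F1248
G01 X36.0016 Y46.5546 F1248
M5
G00 X212.6976 Y9.7847
M4 S800
G01 X189.0088 Y25.7153 F1248
M5
G00 X188.9184 Y66.1697
M4 S800
G01 X268.7642 Y66.1697 F1248
G01 X268.7642 Y22.9626 F1248
G01 X188.9184 Y22.9626 F1248
G01 X188.9184 Y66.1697 F1248
M5
G00 X331.3373 Y25.4330
M4 S800
G01 X326.3071 Y21.4396 F1248
G01 X320.0487 Y22.8825 F1248
G01 X317.2747 Y28.6751 F1248
G01 X320.0741 Y34.4556 F1248
G01 X326.3388 Y35.8710 F1248
G01 X331.3514 Y31.8556 F1248
G01 X331.3373 Y25.4330 F1248
M5
G00 X0.0000 Y0.0000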